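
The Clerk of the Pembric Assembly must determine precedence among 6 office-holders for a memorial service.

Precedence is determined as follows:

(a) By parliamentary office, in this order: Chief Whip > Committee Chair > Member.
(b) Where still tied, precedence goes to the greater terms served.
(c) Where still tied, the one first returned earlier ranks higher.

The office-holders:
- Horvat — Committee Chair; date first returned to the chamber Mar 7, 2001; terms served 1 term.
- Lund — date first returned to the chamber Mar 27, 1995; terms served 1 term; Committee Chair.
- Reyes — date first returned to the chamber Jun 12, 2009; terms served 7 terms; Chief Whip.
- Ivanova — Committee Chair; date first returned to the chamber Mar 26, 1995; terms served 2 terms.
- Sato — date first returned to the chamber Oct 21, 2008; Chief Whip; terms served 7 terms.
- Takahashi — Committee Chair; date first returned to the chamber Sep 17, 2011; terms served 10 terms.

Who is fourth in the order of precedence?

By parliamentary office: Sato and Reyes (Chief Whip); then Takahashi, Ivanova, Lund and Horvat (Committee Chair).
Sato and Reyes both have terms served 7 terms, so the next rule applies.
Among Sato and Reyes, by date first returned to the chamber (earlier first): Sato (Oct 21, 2008) before Reyes (Jun 12, 2009).
Among Takahashi, Ivanova, Lund and Horvat, by terms served (higher first): Takahashi (10 terms) before Ivanova (2 terms) before Lund and Horvat (1 term).
Among Lund and Horvat, by date first returned to the chamber (earlier first): Lund (Mar 27, 1995) before Horvat (Mar 7, 2001).
Order: Sato, Reyes, Takahashi, Ivanova, Lund, Horvat.

Ivanova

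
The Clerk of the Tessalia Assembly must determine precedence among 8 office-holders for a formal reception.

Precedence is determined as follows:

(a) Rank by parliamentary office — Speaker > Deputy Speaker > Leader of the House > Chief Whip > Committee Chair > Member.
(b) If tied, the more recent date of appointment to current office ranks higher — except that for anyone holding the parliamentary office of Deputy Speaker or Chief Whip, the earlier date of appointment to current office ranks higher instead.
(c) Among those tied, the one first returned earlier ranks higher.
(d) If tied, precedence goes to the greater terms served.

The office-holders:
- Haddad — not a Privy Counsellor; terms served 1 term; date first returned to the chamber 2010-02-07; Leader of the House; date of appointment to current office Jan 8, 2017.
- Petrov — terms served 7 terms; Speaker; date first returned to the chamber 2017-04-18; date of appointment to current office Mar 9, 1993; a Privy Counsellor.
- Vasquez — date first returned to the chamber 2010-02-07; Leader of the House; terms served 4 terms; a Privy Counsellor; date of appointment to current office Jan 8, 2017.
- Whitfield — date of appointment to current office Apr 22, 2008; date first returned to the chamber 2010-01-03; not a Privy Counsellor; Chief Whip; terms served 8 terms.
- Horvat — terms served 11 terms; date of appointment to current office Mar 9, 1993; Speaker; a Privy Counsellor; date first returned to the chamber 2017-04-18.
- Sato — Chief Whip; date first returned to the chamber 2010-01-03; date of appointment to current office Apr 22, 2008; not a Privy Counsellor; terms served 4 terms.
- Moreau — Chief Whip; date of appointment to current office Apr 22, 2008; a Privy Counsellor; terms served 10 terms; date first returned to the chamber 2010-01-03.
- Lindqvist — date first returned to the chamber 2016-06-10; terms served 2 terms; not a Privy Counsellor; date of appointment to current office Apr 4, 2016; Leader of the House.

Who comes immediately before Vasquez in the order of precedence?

Petrov

By parliamentary office: Horvat and Petrov (Speaker); then Vasquez, Haddad and Lindqvist (Leader of the House); then Moreau, Whitfield and Sato (Chief Whip).
Horvat and Petrov both have date of appointment to current office Mar 9, 1993, so the next rule applies.
Horvat and Petrov both have date first returned to the chamber 2017-04-18, so the next rule applies.
Among Horvat and Petrov, by terms served (higher first): Horvat (11 terms) before Petrov (7 terms).
Among Vasquez, Haddad and Lindqvist, by date of appointment to current office (later first): Vasquez and Haddad (Jan 8, 2017) before Lindqvist (Apr 4, 2016).
Vasquez and Haddad both have date first returned to the chamber 2010-02-07, so the next rule applies.
Among Vasquez and Haddad, by terms served (higher first): Vasquez (4 terms) before Haddad (1 term).
Moreau, Whitfield and Sato all have date of appointment to current office Apr 22, 2008, so the next rule applies.
Moreau, Whitfield and Sato all have date first returned to the chamber 2010-01-03, so the next rule applies.
Among Moreau, Whitfield and Sato, by terms served (higher first): Moreau (10 terms) before Whitfield (8 terms) before Sato (4 terms).
Order: Horvat, Petrov, Vasquez, Haddad, Lindqvist, Moreau, Whitfield, Sato.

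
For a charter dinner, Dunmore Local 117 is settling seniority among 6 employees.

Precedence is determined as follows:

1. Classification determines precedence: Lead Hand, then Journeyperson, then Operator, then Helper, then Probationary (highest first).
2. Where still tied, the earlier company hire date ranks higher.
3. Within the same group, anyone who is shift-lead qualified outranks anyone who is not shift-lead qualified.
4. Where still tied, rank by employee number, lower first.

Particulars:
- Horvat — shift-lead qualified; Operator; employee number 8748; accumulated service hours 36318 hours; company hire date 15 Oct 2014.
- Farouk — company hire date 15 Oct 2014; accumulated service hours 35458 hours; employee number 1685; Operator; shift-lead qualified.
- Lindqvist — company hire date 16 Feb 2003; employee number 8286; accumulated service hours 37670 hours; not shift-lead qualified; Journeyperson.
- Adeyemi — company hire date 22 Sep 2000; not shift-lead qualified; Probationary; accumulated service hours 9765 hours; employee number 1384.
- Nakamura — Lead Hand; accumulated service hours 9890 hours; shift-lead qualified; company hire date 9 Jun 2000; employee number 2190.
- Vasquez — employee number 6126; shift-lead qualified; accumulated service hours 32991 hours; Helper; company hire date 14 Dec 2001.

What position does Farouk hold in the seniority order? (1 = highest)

3

By classification: Nakamura (Lead Hand); then Lindqvist (Journeyperson); then Farouk and Horvat (Operator); then Vasquez (Helper); then Adeyemi (Probationary).
Farouk and Horvat both have company hire date 15 Oct 2014, so the next rule applies.
Farouk and Horvat are each shift-lead qualified, so the next rule applies.
Among Farouk and Horvat, by employee number (lower first): Farouk (1685) before Horvat (8748).
Order: Nakamura, Lindqvist, Farouk, Horvat, Vasquez, Adeyemi. So position 3.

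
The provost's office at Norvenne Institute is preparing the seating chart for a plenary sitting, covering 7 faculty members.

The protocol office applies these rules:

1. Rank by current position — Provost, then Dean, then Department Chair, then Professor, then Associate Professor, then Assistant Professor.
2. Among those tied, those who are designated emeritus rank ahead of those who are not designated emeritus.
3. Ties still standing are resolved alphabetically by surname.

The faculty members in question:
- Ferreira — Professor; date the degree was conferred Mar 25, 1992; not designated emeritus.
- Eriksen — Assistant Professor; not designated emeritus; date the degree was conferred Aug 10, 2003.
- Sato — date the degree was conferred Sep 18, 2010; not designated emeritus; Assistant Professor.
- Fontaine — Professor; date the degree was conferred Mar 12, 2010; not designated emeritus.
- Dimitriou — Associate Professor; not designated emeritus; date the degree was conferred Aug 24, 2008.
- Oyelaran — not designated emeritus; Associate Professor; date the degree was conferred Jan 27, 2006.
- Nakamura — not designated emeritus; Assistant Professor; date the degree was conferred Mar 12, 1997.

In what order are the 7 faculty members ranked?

By current position: Ferreira and Fontaine (Professor); then Dimitriou and Oyelaran (Associate Professor); then Eriksen, Nakamura and Sato (Assistant Professor).
Ferreira and Fontaine are each not designated emeritus, so the next rule applies.
Among Ferreira and Fontaine, alphabetically by surname: Ferreira before Fontaine.
Dimitriou and Oyelaran are each not designated emeritus, so the next rule applies.
Among Dimitriou and Oyelaran, alphabetically by surname: Dimitriou before Oyelaran.
Eriksen, Nakamura and Sato are each not designated emeritus, so the next rule applies.
Among Eriksen, Nakamura and Sato, alphabetically by surname: Eriksen before Nakamura before Sato.
Full order: Ferreira, Fontaine, Dimitriou, Oyelaran, Eriksen, Nakamura, Sato.

Ferreira, Fontaine, Dimitriou, Oyelaran, Eriksen, Nakamura, Sato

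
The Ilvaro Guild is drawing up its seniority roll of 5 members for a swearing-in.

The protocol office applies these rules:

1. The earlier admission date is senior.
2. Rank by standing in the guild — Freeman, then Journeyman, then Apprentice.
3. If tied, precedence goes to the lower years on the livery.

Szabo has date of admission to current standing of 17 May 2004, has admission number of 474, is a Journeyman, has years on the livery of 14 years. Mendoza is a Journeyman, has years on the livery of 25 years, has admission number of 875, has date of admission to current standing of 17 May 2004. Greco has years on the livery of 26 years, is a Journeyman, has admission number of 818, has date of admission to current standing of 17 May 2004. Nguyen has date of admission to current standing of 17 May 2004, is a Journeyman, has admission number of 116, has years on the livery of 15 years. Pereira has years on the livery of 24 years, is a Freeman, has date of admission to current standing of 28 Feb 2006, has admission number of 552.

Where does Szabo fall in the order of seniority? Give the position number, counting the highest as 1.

By date of admission to current standing (earlier first): Szabo, Nguyen, Mendoza and Greco (each 17 May 2004); then Pereira (28 Feb 2006).
Szabo, Nguyen, Mendoza and Greco are each Journeyman, so the next rule applies.
Among Szabo, Nguyen, Mendoza and Greco, by years on the livery (lower first): Szabo (14 years) before Nguyen (15 years) before Mendoza (25 years) before Greco (26 years).
Order: Szabo, Nguyen, Mendoza, Greco, Pereira. So position 1.

1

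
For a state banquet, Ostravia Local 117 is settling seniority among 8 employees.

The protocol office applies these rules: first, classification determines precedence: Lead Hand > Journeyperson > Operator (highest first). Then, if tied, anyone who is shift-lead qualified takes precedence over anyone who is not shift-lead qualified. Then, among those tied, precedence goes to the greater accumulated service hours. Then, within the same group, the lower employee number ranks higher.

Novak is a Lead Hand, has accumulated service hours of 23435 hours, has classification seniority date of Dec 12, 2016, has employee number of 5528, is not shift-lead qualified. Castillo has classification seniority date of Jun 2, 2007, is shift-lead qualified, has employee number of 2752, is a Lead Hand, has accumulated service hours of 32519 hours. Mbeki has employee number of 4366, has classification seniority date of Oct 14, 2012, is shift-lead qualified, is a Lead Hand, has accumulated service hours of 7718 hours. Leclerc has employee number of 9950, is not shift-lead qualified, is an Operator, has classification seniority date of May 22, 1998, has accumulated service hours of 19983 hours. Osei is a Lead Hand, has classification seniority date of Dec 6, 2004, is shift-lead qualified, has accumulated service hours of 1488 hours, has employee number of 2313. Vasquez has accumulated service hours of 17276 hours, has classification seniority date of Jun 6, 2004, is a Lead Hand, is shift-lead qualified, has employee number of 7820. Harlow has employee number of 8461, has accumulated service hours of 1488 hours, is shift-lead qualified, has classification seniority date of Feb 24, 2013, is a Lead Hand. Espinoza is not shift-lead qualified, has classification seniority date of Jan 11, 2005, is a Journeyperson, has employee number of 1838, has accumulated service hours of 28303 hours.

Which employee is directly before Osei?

Mbeki

By classification: Castillo, Vasquez, Mbeki, Osei, Harlow and Novak (Lead Hand); then Espinoza (Journeyperson); then Leclerc (Operator).
Among Castillo, Vasquez, Mbeki, Osei, Harlow and Novak, shift-lead qualified before not shift-lead qualified: Castillo, Vasquez, Mbeki, Osei and Harlow (shift-lead qualified) before Novak (not shift-lead qualified).
Among Castillo, Vasquez, Mbeki, Osei and Harlow, by accumulated service hours (higher first): Castillo (32519 hours) before Vasquez (17276 hours) before Mbeki (7718 hours) before Osei and Harlow (1488 hours).
Among Osei and Harlow, by employee number (lower first): Osei (2313) before Harlow (8461).
Order: Castillo, Vasquez, Mbeki, Osei, Harlow, Novak, Espinoza, Leclerc.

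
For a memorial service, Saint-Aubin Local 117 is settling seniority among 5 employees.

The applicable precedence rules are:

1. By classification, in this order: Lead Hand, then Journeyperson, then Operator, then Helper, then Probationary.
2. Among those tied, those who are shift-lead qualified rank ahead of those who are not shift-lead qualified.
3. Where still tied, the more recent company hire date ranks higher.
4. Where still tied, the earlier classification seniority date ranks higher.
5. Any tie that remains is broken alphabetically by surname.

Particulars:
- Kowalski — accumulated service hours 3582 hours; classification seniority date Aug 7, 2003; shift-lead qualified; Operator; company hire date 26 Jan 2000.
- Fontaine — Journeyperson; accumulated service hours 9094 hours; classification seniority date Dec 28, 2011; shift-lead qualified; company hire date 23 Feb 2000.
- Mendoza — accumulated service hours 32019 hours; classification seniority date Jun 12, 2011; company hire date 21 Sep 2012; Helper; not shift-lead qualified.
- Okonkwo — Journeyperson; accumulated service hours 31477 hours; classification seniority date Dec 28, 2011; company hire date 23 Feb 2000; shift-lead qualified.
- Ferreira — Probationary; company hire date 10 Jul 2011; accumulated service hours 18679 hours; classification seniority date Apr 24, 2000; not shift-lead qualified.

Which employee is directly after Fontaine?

Okonkwo

By classification: Fontaine and Okonkwo (Journeyperson); then Kowalski (Operator); then Mendoza (Helper); then Ferreira (Probationary).
Fontaine and Okonkwo are each shift-lead qualified, so the next rule applies.
Fontaine and Okonkwo both have company hire date 23 Feb 2000, so the next rule applies.
Fontaine and Okonkwo both have classification seniority date Dec 28, 2011, so the next rule applies.
Among Fontaine and Okonkwo, alphabetically by surname: Fontaine before Okonkwo.
Order: Fontaine, Okonkwo, Kowalski, Mendoza, Ferreira.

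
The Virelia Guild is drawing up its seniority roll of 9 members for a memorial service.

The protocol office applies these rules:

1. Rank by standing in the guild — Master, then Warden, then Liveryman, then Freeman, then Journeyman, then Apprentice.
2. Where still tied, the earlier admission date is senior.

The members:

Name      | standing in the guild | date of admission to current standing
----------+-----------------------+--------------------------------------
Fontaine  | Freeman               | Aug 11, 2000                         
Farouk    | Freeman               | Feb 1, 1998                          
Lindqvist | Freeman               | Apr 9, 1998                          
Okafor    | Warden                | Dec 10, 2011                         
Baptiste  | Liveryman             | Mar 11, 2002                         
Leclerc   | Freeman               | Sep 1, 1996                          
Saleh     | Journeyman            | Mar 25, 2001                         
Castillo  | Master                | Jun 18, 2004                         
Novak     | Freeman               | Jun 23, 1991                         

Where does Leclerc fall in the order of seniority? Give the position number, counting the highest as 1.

By standing in the guild: Castillo (Master); then Okafor (Warden); then Baptiste (Liveryman); then Novak, Leclerc, Farouk, Lindqvist and Fontaine (Freeman); then Saleh (Journeyman).
Among Novak, Leclerc, Farouk, Lindqvist and Fontaine, by date of admission to current standing (earlier first): Novak (Jun 23, 1991) before Leclerc (Sep 1, 1996) before Farouk (Feb 1, 1998) before Lindqvist (Apr 9, 1998) before Fontaine (Aug 11, 2000).
Order: Castillo, Okafor, Baptiste, Novak, Leclerc, Farouk, Lindqvist, Fontaine, Saleh. So position 5.

5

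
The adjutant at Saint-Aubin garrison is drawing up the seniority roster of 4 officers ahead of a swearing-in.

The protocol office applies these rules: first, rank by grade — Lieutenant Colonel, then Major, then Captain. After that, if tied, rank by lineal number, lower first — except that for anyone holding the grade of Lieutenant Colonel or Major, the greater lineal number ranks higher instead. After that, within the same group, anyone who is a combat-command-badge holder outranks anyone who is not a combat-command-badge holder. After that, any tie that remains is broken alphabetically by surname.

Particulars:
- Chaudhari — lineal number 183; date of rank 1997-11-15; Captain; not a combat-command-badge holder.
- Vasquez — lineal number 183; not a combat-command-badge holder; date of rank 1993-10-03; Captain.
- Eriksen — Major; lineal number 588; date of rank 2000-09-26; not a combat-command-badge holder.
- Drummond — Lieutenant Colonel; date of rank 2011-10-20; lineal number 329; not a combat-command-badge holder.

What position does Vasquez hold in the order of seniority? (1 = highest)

By grade: Drummond (Lieutenant Colonel); then Eriksen (Major); then Chaudhari and Vasquez (Captain).
Chaudhari and Vasquez both have lineal number 183, so the next rule applies.
Chaudhari and Vasquez are each not a combat-command-badge holder, so the next rule applies.
Among Chaudhari and Vasquez, alphabetically by surname: Chaudhari before Vasquez.
Order: Drummond, Eriksen, Chaudhari, Vasquez. So position 4.

4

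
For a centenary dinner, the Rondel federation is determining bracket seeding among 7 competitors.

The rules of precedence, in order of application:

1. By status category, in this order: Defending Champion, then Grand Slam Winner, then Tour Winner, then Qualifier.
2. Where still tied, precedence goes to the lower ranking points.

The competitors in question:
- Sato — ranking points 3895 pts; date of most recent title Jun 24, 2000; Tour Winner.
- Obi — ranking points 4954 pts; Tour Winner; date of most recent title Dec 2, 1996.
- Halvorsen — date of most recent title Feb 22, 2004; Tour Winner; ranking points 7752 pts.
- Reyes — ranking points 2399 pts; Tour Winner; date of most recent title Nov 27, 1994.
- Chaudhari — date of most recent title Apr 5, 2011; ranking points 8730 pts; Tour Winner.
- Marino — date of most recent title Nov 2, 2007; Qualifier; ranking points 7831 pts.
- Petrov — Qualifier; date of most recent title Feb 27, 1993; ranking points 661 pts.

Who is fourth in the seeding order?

Halvorsen

By status category: Reyes, Sato, Obi, Halvorsen and Chaudhari (Tour Winner); then Petrov and Marino (Qualifier).
Among Reyes, Sato, Obi, Halvorsen and Chaudhari, by ranking points (lower first): Reyes (2399 pts) before Sato (3895 pts) before Obi (4954 pts) before Halvorsen (7752 pts) before Chaudhari (8730 pts).
Among Petrov and Marino, by ranking points (lower first): Petrov (661 pts) before Marino (7831 pts).
Order: Reyes, Sato, Obi, Halvorsen, Chaudhari, Petrov, Marino.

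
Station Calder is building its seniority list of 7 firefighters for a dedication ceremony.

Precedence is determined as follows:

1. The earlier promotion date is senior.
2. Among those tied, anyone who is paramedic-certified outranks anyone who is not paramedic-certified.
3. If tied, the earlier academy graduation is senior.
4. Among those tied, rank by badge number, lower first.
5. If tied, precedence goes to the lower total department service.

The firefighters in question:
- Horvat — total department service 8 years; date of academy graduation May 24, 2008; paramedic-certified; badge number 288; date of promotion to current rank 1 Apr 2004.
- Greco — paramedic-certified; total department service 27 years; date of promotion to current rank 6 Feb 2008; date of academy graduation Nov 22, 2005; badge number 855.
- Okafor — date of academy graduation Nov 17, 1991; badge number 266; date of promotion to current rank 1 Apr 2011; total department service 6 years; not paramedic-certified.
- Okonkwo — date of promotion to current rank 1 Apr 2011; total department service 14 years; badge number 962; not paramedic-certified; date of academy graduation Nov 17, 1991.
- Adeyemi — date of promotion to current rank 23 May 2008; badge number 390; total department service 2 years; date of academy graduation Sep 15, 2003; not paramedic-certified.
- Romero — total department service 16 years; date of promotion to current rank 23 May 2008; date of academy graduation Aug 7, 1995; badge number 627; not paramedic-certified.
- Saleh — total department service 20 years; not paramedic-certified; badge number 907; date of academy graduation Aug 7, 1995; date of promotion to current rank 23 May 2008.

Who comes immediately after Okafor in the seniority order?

Okonkwo

By date of promotion to current rank (earlier first): Horvat (1 Apr 2004); then Greco (6 Feb 2008); then Romero, Saleh and Adeyemi (each 23 May 2008); then Okafor and Okonkwo (both 1 Apr 2011).
Romero, Saleh and Adeyemi are each not paramedic-certified, so the next rule applies.
Among Romero, Saleh and Adeyemi, by date of academy graduation (earlier first): Romero and Saleh (Aug 7, 1995) before Adeyemi (Sep 15, 2003).
Among Romero and Saleh, by badge number (lower first): Romero (627) before Saleh (907).
Okafor and Okonkwo are each not paramedic-certified, so the next rule applies.
Okafor and Okonkwo both have date of academy graduation Nov 17, 1991, so the next rule applies.
Among Okafor and Okonkwo, by badge number (lower first): Okafor (266) before Okonkwo (962).
Order: Horvat, Greco, Romero, Saleh, Adeyemi, Okafor, Okonkwo.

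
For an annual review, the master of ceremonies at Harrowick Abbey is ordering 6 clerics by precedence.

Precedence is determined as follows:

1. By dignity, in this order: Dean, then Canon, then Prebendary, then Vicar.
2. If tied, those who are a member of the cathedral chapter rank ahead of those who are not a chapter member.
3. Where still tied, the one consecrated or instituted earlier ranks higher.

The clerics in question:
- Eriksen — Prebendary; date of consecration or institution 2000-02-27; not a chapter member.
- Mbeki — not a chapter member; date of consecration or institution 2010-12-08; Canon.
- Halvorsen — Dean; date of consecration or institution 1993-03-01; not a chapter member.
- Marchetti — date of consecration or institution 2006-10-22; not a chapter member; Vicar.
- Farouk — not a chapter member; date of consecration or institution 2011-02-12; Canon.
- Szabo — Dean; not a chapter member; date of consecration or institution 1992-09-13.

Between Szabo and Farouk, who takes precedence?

By dignity: Szabo and Halvorsen (Dean); then Mbeki and Farouk (Canon); then Eriksen (Prebendary); then Marchetti (Vicar).
Szabo and Halvorsen are each not a chapter member, so the next rule applies.
Among Szabo and Halvorsen, by date of consecration or institution (earlier first): Szabo (1992-09-13) before Halvorsen (1993-03-01).
Mbeki and Farouk are each not a chapter member, so the next rule applies.
Among Mbeki and Farouk, by date of consecration or institution (earlier first): Mbeki (2010-12-08) before Farouk (2011-02-12).
So Szabo takes precedence.

Szabo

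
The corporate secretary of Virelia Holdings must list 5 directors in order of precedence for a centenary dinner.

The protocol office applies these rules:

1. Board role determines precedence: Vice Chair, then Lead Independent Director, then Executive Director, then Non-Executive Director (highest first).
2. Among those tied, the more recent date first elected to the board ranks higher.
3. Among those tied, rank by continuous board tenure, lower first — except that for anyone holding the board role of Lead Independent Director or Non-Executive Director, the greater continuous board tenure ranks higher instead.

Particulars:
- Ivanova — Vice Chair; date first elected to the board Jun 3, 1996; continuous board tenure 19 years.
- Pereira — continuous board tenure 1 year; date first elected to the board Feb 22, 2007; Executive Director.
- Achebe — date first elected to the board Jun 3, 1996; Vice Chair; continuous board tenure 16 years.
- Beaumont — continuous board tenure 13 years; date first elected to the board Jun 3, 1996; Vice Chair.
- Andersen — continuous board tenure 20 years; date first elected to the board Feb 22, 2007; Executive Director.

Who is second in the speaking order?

Achebe

By board role: Beaumont, Achebe and Ivanova (Vice Chair); then Pereira and Andersen (Executive Director).
Beaumont, Achebe and Ivanova all have date first elected to the board Jun 3, 1996, so the next rule applies.
Among Beaumont, Achebe and Ivanova, by continuous board tenure (lower first): Beaumont (13 years) before Achebe (16 years) before Ivanova (19 years).
Pereira and Andersen both have date first elected to the board Feb 22, 2007, so the next rule applies.
Among Pereira and Andersen, by continuous board tenure (lower first): Pereira (1 year) before Andersen (20 years).
Order: Beaumont, Achebe, Ivanova, Pereira, Andersen.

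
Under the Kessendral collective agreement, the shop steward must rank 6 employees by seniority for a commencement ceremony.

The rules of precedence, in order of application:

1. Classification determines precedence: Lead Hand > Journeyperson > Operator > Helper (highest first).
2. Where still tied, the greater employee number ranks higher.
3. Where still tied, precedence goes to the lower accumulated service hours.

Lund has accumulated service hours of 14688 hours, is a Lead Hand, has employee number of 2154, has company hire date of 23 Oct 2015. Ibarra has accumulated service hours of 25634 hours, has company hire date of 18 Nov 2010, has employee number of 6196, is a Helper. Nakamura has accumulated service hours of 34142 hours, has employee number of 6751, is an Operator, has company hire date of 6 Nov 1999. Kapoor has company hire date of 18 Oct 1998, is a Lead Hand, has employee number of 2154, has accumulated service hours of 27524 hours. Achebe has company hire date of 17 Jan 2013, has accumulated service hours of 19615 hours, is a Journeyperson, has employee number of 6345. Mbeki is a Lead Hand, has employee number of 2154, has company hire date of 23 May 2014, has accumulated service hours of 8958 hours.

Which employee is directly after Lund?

By classification: Mbeki, Lund and Kapoor (Lead Hand); then Achebe (Journeyperson); then Nakamura (Operator); then Ibarra (Helper).
Mbeki, Lund and Kapoor all have employee number 2154, so the next rule applies.
Among Mbeki, Lund and Kapoor, by accumulated service hours (lower first): Mbeki (8958 hours) before Lund (14688 hours) before Kapoor (27524 hours).
Order: Mbeki, Lund, Kapoor, Achebe, Nakamura, Ibarra.

Kapoor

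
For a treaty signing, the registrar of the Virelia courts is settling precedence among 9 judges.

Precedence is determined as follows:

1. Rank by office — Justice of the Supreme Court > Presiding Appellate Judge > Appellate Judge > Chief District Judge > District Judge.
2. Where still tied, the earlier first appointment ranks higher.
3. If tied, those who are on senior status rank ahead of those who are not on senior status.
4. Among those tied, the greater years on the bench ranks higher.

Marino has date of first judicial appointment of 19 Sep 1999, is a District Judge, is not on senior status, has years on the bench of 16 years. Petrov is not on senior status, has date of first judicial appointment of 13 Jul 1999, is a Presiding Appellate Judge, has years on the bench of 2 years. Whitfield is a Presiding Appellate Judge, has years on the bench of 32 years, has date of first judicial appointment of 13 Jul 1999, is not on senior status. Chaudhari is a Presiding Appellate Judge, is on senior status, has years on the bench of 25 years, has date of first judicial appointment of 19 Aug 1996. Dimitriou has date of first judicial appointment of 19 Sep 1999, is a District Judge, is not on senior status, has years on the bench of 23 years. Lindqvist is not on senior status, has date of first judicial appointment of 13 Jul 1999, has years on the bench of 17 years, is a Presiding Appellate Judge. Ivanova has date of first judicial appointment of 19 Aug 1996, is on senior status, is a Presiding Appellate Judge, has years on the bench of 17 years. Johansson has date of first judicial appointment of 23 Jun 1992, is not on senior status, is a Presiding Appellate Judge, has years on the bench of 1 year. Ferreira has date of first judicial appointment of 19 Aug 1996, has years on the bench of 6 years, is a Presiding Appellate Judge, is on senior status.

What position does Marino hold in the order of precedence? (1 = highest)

9

By office: Johansson, Chaudhari, Ivanova, Ferreira, Whitfield, Lindqvist and Petrov (Presiding Appellate Judge); then Dimitriou and Marino (District Judge).
Among Johansson, Chaudhari, Ivanova, Ferreira, Whitfield, Lindqvist and Petrov, by date of first judicial appointment (earlier first): Johansson (23 Jun 1992) before Chaudhari, Ivanova and Ferreira (19 Aug 1996) before Whitfield, Lindqvist and Petrov (13 Jul 1999).
Chaudhari, Ivanova and Ferreira are each on senior status, so the next rule applies.
Among Chaudhari, Ivanova and Ferreira, by years on the bench (higher first): Chaudhari (25 years) before Ivanova (17 years) before Ferreira (6 years).
Whitfield, Lindqvist and Petrov are each not on senior status, so the next rule applies.
Among Whitfield, Lindqvist and Petrov, by years on the bench (higher first): Whitfield (32 years) before Lindqvist (17 years) before Petrov (2 years).
Dimitriou and Marino both have date of first judicial appointment 19 Sep 1999, so the next rule applies.
Dimitriou and Marino are each not on senior status, so the next rule applies.
Among Dimitriou and Marino, by years on the bench (higher first): Dimitriou (23 years) before Marino (16 years).
Order: Johansson, Chaudhari, Ivanova, Ferreira, Whitfield, Lindqvist, Petrov, Dimitriou, Marino. So position 9.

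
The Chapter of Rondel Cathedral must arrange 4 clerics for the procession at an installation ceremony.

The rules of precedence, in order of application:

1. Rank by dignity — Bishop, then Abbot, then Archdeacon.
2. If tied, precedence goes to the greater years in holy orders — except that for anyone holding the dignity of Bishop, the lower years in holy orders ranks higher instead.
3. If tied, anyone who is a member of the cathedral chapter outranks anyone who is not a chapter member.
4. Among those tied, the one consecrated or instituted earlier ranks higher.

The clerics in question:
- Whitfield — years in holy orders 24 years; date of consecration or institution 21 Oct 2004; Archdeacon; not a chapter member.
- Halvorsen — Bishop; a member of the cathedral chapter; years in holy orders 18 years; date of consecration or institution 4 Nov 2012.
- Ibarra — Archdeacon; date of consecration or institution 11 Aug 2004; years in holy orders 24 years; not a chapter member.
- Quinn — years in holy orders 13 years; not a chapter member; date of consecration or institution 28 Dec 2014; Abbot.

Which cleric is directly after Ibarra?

By dignity: Halvorsen (Bishop); then Quinn (Abbot); then Ibarra and Whitfield (Archdeacon).
Ibarra and Whitfield both have years in holy orders 24 years, so the next rule applies.
Ibarra and Whitfield are each not a chapter member, so the next rule applies.
Among Ibarra and Whitfield, by date of consecration or institution (earlier first): Ibarra (11 Aug 2004) before Whitfield (21 Oct 2004).
Order: Halvorsen, Quinn, Ibarra, Whitfield.

Whitfield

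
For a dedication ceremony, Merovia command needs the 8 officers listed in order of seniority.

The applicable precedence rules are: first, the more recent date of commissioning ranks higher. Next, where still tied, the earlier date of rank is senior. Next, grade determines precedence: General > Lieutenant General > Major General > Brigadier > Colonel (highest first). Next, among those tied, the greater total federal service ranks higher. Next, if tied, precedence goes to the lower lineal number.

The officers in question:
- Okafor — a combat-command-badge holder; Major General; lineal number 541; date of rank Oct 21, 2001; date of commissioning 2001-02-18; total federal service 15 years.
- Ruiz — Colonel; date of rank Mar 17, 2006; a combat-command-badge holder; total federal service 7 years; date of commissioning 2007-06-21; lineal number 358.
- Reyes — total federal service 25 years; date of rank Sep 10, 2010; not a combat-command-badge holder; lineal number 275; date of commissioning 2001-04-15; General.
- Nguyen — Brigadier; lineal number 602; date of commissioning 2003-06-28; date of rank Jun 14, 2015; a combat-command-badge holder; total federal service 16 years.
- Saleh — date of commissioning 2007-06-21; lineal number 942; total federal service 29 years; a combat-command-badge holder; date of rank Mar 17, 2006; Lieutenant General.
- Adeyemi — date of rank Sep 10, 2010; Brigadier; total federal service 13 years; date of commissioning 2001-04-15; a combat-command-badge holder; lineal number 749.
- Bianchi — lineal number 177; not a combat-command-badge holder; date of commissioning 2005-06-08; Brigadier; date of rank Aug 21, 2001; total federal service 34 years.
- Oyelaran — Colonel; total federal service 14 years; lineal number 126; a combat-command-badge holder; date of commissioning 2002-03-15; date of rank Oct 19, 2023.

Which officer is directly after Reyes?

By date of commissioning (later first): Saleh and Ruiz (both 2007-06-21); then Bianchi (2005-06-08); then Nguyen (2003-06-28); then Oyelaran (2002-03-15); then Reyes and Adeyemi (both 2001-04-15); then Okafor (2001-02-18).
Saleh and Ruiz both have date of rank Mar 17, 2006, so the next rule applies.
Among Saleh and Ruiz, by grade: Saleh (Lieutenant General) before Ruiz (Colonel).
Reyes and Adeyemi both have date of rank Sep 10, 2010, so the next rule applies.
Among Reyes and Adeyemi, by grade: Reyes (General) before Adeyemi (Brigadier).
Order: Saleh, Ruiz, Bianchi, Nguyen, Oyelaran, Reyes, Adeyemi, Okafor.

Adeyemi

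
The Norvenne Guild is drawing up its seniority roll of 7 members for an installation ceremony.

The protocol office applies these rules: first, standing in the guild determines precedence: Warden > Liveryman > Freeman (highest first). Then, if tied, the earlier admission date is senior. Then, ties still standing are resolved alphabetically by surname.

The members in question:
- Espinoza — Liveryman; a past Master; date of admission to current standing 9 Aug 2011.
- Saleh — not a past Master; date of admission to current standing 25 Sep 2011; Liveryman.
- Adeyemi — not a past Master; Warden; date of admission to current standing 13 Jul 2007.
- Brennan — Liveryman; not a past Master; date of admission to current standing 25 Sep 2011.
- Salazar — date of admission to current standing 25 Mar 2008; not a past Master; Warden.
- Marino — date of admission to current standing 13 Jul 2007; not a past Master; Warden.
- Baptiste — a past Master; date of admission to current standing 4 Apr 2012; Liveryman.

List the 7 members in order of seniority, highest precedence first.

Adeyemi, Marino, Salazar, Espinoza, Brennan, Saleh, Baptiste

By standing in the guild: Adeyemi, Marino and Salazar (Warden); then Espinoza, Brennan, Saleh and Baptiste (Liveryman).
Among Adeyemi, Marino and Salazar, by date of admission to current standing (earlier first): Adeyemi and Marino (13 Jul 2007) before Salazar (25 Mar 2008).
Among Adeyemi and Marino, alphabetically by surname: Adeyemi before Marino.
Among Espinoza, Brennan, Saleh and Baptiste, by date of admission to current standing (earlier first): Espinoza (9 Aug 2011) before Brennan and Saleh (25 Sep 2011) before Baptiste (4 Apr 2012).
Among Brennan and Saleh, alphabetically by surname: Brennan before Saleh.
Full order: Adeyemi, Marino, Salazar, Espinoza, Brennan, Saleh, Baptiste.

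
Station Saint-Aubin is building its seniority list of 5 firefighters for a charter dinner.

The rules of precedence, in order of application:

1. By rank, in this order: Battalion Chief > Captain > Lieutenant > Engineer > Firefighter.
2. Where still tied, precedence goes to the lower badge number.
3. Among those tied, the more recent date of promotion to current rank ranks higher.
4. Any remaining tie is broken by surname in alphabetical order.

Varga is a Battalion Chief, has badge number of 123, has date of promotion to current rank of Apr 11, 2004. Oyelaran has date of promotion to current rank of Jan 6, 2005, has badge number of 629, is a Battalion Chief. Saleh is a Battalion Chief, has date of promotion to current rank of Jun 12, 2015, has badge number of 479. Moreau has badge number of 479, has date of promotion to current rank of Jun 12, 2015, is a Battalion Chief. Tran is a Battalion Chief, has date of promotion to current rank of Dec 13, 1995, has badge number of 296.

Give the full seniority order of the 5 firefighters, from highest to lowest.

Varga, Tran, Moreau, Saleh, Oyelaran

By rank: Varga, Tran, Moreau, Saleh and Oyelaran (Battalion Chief).
Among Varga, Tran, Moreau, Saleh and Oyelaran, by badge number (lower first): Varga (123) before Tran (296) before Moreau and Saleh (479) before Oyelaran (629).
Moreau and Saleh both have date of promotion to current rank Jun 12, 2015, so the next rule applies.
Among Moreau and Saleh, alphabetically by surname: Moreau before Saleh.
Full order: Varga, Tran, Moreau, Saleh, Oyelaran.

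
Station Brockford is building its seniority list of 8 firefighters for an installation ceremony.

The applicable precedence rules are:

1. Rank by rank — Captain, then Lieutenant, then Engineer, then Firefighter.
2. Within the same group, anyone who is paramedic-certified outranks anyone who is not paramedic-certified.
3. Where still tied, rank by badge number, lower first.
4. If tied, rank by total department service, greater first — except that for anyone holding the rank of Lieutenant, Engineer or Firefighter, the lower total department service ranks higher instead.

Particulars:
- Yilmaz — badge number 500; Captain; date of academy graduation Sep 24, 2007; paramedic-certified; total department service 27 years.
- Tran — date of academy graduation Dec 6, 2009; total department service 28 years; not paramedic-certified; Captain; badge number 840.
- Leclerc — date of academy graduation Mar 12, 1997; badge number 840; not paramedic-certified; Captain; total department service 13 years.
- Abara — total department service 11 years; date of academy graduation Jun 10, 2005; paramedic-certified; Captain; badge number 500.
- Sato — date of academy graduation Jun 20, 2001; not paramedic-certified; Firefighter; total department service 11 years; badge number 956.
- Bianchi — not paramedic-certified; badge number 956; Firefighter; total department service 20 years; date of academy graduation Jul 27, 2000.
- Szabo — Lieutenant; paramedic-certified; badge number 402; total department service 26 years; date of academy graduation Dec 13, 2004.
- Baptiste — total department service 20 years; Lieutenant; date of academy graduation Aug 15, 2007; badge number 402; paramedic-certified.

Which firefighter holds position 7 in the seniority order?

Sato

By rank: Yilmaz, Abara, Tran and Leclerc (Captain); then Baptiste and Szabo (Lieutenant); then Sato and Bianchi (Firefighter).
Among Yilmaz, Abara, Tran and Leclerc, paramedic-certified before not paramedic-certified: Yilmaz and Abara (paramedic-certified) before Tran and Leclerc (not paramedic-certified).
Yilmaz and Abara both have badge number 500, so the next rule applies.
Among Yilmaz and Abara, by total department service (higher first): Yilmaz (27 years) before Abara (11 years).
Tran and Leclerc both have badge number 840, so the next rule applies.
Among Tran and Leclerc, by total department service (higher first): Tran (28 years) before Leclerc (13 years).
Baptiste and Szabo are each paramedic-certified, so the next rule applies.
Baptiste and Szabo both have badge number 402, so the next rule applies.
Among Baptiste and Szabo, by total department service (lower first) (reversed rule for this group): Baptiste (20 years) before Szabo (26 years).
Sato and Bianchi are each not paramedic-certified, so the next rule applies.
Sato and Bianchi both have badge number 956, so the next rule applies.
Among Sato and Bianchi, by total department service (lower first) (reversed rule for this group): Sato (11 years) before Bianchi (20 years).
Order: Yilmaz, Abara, Tran, Leclerc, Baptiste, Szabo, Sato, Bianchi.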